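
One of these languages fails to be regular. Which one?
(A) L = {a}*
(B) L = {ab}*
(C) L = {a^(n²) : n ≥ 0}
(C) {a^(n²) : n ≥ 0}

(C) L = {a^(n²) : n ≥ 0} is NOT regular.

The pumping lemma can be used to prove this:
After pumping, length is no longer a perfect square

The other languages are regular because they can be recognized by finite automata.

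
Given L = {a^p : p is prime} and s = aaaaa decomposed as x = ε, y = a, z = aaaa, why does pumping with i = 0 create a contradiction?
xy⁰z = aaaa ∉ L

Pumping with i = 0 replaces y = a by y⁰ = ε:
- Original: s = xyz = aaaaa; aaaaa has length 5, which is prime, so it is in L
- Pumped: xy⁰z = ε · ε · aaaa = aaaa
- aaaa has length 4 = 2 × 2, which is not prime, so it is not in L

The pumping lemma would require xy⁰z ∈ L, so this decomposition yields a contradiction.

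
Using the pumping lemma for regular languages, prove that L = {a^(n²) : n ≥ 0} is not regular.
Assume for contradiction that L is regular, and let p ≥ 1 be the pumping length given by the pumping lemma.
Choose s = a^(p²). Then s ∈ L and |s| = p² ≥ p.
By the pumping lemma, s = xyz for some x, y, z with |xy| ≤ p, |y| ≥ 1, and xy^i z ∈ L for every i ≥ 0.
Here y = a^k for some k with 1 ≤ k ≤ |xy| ≤ p.

Take i = 2: |xy²z| = p² + k.
Now p² < p² + k ≤ p² + p < p² + 2p + 1 = (p + 1)².
So |xy²z| lies strictly between the consecutive squares p² and (p + 1)², hence is not a perfect square, and xy²z ∉ L.

This contradicts the pumping lemma, which requires xy^i z ∈ L for all i ≥ 0.
Hence L = {a^(n²) : n ≥ 0} is not regular. ∎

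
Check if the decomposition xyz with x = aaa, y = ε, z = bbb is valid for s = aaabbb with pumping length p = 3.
Violated: |y| > 0

The decomposition x = aaa, y = ε, z = bbb for s = aaabbb with p = 3
violates the constraint: |y| > 0

|y| = 0, but the pumping lemma requires |y| > 0 (y must be non-empty).

Pumping lemma constraints:
1. xyz = s (decomposition is valid)
2. |xy| ≤ p
3. |y| > 0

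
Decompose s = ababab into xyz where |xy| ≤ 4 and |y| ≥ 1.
x = 'a', y = 'b', z = 'abab'

For s = ababab and p = 4, one valid decomposition is:
- x = 'a' (length 1)
- y = 'b' (length 1)
- z = 'abab' (length 4)

Verification:
- xyz = 'a' + 'b' + 'abab' = ababab ✓
- |xy| = 2 ≤ 4 ✓
- |y| = 1 > 0 ✓

All pumping lemma constraints are satisfied.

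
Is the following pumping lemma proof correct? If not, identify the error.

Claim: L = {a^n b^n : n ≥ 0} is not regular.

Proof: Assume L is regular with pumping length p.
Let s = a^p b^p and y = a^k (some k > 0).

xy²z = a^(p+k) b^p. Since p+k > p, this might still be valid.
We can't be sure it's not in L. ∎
The proof is INCORRECT.

Error: The conclusion is wrong.
xy²z = a^(p+k) b^p is definitely NOT in L because the number of a's (p+k) ≠ number of b's (p).
The proof incorrectly doubts what is actually a valid contradiction.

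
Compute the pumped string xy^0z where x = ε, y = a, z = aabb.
aabb

Given x = '', y = 'a', z = 'aabb' and i = 0:

xy^0z = x + y·y·...·y (0 times) + z
       = '' + 'a'^0 + 'aabb'
       = '' + '' + 'aabb'
       = 'aabb'

The pumped string is 'aabb' with length 4.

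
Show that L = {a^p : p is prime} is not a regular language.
Assume for contradiction that L is regular, and let p ≥ 1 be the pumping length given by the pumping lemma.
Choose a prime q with q ≥ p (one exists because there are infinitely many primes) and let s = a^q. Then s ∈ L and |s| = q ≥ p.
By the pumping lemma, s = xyz for some x, y, z with |xy| ≤ p, |y| ≥ 1, and xy^i z ∈ L for every i ≥ 0.
Here y = a^k for some k with 1 ≤ k ≤ p, and xy^i z = a^(q + (i − 1)k) for every i ≥ 0.

Take i = q + 1: |xy^(q+1) z| = q + qk = q(k + 1).
Both factors satisfy q ≥ 2 and k + 1 ≥ 2, so q(k + 1) is composite, and xy^(q+1) z ∉ L.

This contradicts the pumping lemma, which requires xy^i z ∈ L for all i ≥ 0.
Hence L = {a^p : p is prime} is not regular. ∎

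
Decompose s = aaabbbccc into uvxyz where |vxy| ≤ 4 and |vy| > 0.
u='aa', v='a', x='bb', y='b', z='ccc'

For s = aaabbbccc with pumping length p = 4:

One valid decomposition:
- u = 'aa'
- v = 'a'
- x = 'bb'
- y = 'b'
- z = 'ccc'

Verification:
- uvxyz = 'aa' + 'a' + 'bb' + 'b' + 'ccc' = aaabbbccc ✓
- |vxy| = |'abbb'| = 4 ≤ 4 ✓
- |vy| = |'ab'| = 2 > 0 ✓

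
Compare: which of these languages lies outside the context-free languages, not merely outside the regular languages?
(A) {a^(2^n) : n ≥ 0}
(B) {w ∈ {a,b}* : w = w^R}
(A) {a^(2^n) : n ≥ 0}

(A) {a^(2^n) : n ≥ 0} requires the CFL pumping lemma.

- {w ∈ {a,b}* : w = w^R} is context-free (but not regular)
  • Can be shown non-regular with the regular pumping lemma
  • After pumping, the string is no longer symmetric

- {a^(2^n) : n ≥ 0} is NOT context-free
  • Requires the CFL pumping lemma to prove
  • Gaps between powers of 2 grow exponentially

The CFL pumping lemma is "stronger" in that it can prove non-membership
in the larger class of context-free languages.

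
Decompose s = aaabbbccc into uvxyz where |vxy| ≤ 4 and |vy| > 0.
u='aa', v='a', x='bb', y='b', z='ccc'

For s = aaabbbccc with pumping length p = 4:

One valid decomposition:
- u = 'aa'
- v = 'a'
- x = 'bb'
- y = 'b'
- z = 'ccc'

Verification:
- uvxyz = 'aa' + 'a' + 'bb' + 'b' + 'ccc' = aaabbbccc ✓
- |vxy| = |'abbb'| = 4 ≤ 4 ✓
- |vy| = |'ab'| = 2 > 0 ✓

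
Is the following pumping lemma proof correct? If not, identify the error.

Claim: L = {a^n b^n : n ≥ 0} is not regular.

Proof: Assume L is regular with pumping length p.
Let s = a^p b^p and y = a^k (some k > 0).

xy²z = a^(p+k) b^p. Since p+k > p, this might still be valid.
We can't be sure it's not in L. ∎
The proof is INCORRECT.

Error: The conclusion is wrong.
xy²z = a^(p+k) b^p is definitely NOT in L because the number of a's (p+k) ≠ number of b's (p).
The proof incorrectly doubts what is actually a valid contradiction.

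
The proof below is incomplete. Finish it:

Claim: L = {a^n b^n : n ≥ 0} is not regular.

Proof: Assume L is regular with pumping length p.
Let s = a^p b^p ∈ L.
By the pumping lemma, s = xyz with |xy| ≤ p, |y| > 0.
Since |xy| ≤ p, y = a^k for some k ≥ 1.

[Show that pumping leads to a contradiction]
Consider xy²z = a^(p+k) b^p.

Since k ≥ 1, we have p + k > p.
So xy²z has more a's than b's: (p+k) a's vs p b's.
This means xy²z ∉ L because a^n b^n requires equal counts.

This contradicts the pumping lemma which states xy²z ∈ L.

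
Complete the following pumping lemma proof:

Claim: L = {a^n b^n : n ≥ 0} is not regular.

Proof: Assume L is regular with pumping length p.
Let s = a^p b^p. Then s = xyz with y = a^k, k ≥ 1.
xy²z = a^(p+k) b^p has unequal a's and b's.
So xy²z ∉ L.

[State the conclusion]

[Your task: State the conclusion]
This contradicts the pumping lemma for regular languages,
which guarantees xy^i z ∈ L for all i ≥ 0.

Since our assumption that L is regular leads to a contradiction,
we conclude that L = {a^n b^n : n ≥ 0} is NOT regular. ∎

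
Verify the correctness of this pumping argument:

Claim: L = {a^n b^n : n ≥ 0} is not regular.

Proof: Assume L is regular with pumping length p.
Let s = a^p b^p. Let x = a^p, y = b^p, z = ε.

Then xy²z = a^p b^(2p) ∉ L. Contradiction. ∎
The proof is INCORRECT.

Error: The decomposition violates |xy| ≤ p.
With x = a^p and y = b^p, we have |xy| = 2p > p.
The pumping lemma requires |xy| ≤ p, so y must be within the first p characters.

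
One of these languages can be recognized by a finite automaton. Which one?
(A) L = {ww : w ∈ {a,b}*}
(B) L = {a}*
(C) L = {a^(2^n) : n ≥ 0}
(B) {a}*

(B) L = {a}* is regular.

This can be recognized by a finite automaton (DFA/NFA).
Regular expressions like {a}* define regular languages.

The other choices are not regular:
- {ww : w ∈ {a,b}*}: After pumping, the two halves no longer match
- {a^(2^n) : n ≥ 0}: After pumping, length is no longer a power of 2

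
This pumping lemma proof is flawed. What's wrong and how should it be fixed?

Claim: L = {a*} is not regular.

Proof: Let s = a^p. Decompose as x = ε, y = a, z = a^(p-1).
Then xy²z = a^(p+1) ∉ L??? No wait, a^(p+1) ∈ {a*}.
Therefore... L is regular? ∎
Error: The proof attempts to show a*  is not regular, but a* IS regular!

Correction: a* is a regular language (recognized by a simple DFA with one accepting state and self-loop on 'a'). The pumping lemma can only prove non-regularity, not regularity. For regular languages, pumping always works.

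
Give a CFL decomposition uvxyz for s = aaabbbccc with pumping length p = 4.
u='aa', v='a', x='bb', y='b', z='ccc'

For s = aaabbbccc with pumping length p = 4:

One valid decomposition:
- u = 'aa'
- v = 'a'
- x = 'bb'
- y = 'b'
- z = 'ccc'

Verification:
- uvxyz = 'aa' + 'a' + 'bb' + 'b' + 'ccc' = aaabbbccc ✓
- |vxy| = |'abbb'| = 4 ≤ 4 ✓
- |vy| = |'ab'| = 2 > 0 ✓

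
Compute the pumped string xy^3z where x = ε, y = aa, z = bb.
aaaaaabb

Given x = '', y = 'aa', z = 'bb' and i = 3:

xy^3z = x + y·y·...·y (3 times) + z
       = '' + 'aa'^3 + 'bb'
       = '' + 'aaaaaa' + 'bb'
       = 'aaaaaabb'

The pumped string is 'aaaaaabb' with length 8.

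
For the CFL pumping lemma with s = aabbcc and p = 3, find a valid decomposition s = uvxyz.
u='aa', v='b', x='b', y='c', z='c'

For s = aabbcc with pumping length p = 3:

One valid decomposition:
- u = 'aa'
- v = 'b'
- x = 'b'
- y = 'c'
- z = 'c'

Verification:
- uvxyz = 'aa' + 'b' + 'b' + 'c' + 'c' = aabbcc ✓
- |vxy| = |'bbc'| = 3 ≤ 3 ✓
- |vy| = |'bc'| = 2 > 0 ✓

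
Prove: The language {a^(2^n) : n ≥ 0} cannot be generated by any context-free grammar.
Assume for contradiction that L is context-free, and let p ≥ 1 be the pumping length given by the pumping lemma for CFLs.
Choose s = a^(2^p). Then s ∈ L and |s| = 2^p ≥ p.
By the CFL pumping lemma, s = uvxyz for some u, v, x, y, z with |vxy| ≤ p, |vy| ≥ 1, and uv^i xy^i z ∈ L for every i ≥ 0.
All symbols are a's, so only lengths matter: let k = |vy|, with 1 ≤ k ≤ |vxy| ≤ p < 2^p.

Take i = 2: |uv²xy²z| = 2^p + k, and 2^p < 2^p + k < 2^p + 2^p = 2^(p+1).
So the length lies strictly between consecutive powers of two and is not a power of 2; uv²xy²z ∉ L.

This contradicts the CFL pumping lemma, which requires uv^i xy^i z ∈ L for all i ≥ 0.
Hence L = {a^(2^n) : n ≥ 0} is not context-free. ∎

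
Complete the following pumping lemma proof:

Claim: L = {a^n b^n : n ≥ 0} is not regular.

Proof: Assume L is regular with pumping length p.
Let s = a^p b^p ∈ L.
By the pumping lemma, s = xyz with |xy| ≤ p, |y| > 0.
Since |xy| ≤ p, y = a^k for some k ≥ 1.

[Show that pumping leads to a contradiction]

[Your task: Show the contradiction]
Consider xy²z = a^(p+k) b^p.

Since k ≥ 1, we have p + k > p.
So xy²z has more a's than b's: (p+k) a's vs p b's.
This means xy²z ∉ L because a^n b^n requires equal counts.

This contradicts the pumping lemma which states xy²z ∈ L.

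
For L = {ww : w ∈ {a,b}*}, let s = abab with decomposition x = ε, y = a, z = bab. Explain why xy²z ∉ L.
xy²z = aabab ∉ L

Pumping with i = 2 replaces y = a by y² = aa:
- Original: s = xyz = abab; abab splits into halves ab · ab, which are equal, so it is in L (w = ab)
- Pumped: xy²z = ε · aa · bab = aabab
- aabab has odd length 5, so it cannot be written as ww and is not in L

The pumping lemma would require xy²z ∈ L, so this decomposition yields a contradiction.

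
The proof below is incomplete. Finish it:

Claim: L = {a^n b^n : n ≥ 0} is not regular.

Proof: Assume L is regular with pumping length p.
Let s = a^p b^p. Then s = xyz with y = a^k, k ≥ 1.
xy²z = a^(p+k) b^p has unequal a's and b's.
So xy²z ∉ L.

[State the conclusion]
This contradicts the pumping lemma for regular languages,
which guarantees xy^i z ∈ L for all i ≥ 0.

Since our assumption that L is regular leads to a contradiction,
we conclude that L = {a^n b^n : n ≥ 0} is NOT regular. ∎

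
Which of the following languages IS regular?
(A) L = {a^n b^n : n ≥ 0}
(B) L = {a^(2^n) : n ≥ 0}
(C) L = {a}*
(C) {a}*

(C) L = {a}* is regular.

This can be recognized by a finite automaton (DFA/NFA).
Regular expressions like {a}* define regular languages.

The other choices are not regular:
- {a^(2^n) : n ≥ 0}: After pumping, length is no longer a power of 2
- {a^n b^n : n ≥ 0}: After pumping, the number of a's and b's become unequal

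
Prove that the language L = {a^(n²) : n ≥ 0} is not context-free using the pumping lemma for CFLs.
Assume for contradiction that L is context-free, and let p ≥ 1 be the pumping length given by the pumping lemma for CFLs.
Choose s = a^(p²). Then s ∈ L and |s| = p² ≥ p.
By the CFL pumping lemma, s = uvxyz for some u, v, x, y, z with |vxy| ≤ p, |vy| ≥ 1, and uv^i xy^i z ∈ L for every i ≥ 0.
All symbols are a's, so only lengths matter: let k = |vy|, with 1 ≤ k ≤ |vxy| ≤ p.

Take i = 2: |uv²xy²z| = p² + k, and p² < p² + k ≤ p² + p < (p + 1)².
So the length lies strictly between consecutive squares and is not a perfect square; uv²xy²z ∉ L.

This contradicts the CFL pumping lemma, which requires uv^i xy^i z ∈ L for all i ≥ 0.
Hence L = {a^(n²) : n ≥ 0} is not context-free. ∎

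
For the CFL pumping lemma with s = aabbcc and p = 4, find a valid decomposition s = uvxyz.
u='a', v='a', x='bb', y='c', z='c'

For s = aabbcc with pumping length p = 4:

One valid decomposition:
- u = 'a'
- v = 'a'
- x = 'bb'
- y = 'c'
- z = 'c'

Verification:
- uvxyz = 'a' + 'a' + 'bb' + 'c' + 'c' = aabbcc ✓
- |vxy| = |'abbc'| = 4 ≤ 4 ✓
- |vy| = |'ac'| = 2 > 0 ✓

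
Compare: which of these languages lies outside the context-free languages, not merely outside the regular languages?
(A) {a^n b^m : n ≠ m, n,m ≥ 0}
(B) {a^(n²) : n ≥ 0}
(B) {a^(n²) : n ≥ 0}

(B) {a^(n²) : n ≥ 0} requires the CFL pumping lemma.

- {a^n b^m : n ≠ m, n,m ≥ 0} is context-free (but not regular)
  • Can be shown non-regular with the regular pumping lemma
  • After pumping a's, we can make n = m

- {a^(n²) : n ≥ 0} is NOT context-free
  • Requires the CFL pumping lemma to prove
  • Gaps between squares grow unboundedly

The CFL pumping lemma is "stronger" in that it can prove non-membership
in the larger class of context-free languages.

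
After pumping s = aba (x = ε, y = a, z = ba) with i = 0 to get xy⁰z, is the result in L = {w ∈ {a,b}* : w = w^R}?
No

xy⁰z = ε · ε · ba = ba.
ba reversed is ab ≠ ba, so it is not a palindrome and is not in L.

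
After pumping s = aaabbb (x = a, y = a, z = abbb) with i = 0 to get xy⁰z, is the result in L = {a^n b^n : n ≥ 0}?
No

xy⁰z = a · ε · abbb = aabbb.
aabbb has 2 a's and 3 b's; 2 ≠ 3, so it is not in L.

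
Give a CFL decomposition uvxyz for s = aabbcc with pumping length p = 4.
u='a', v='a', x='bb', y='c', z='c'

For s = aabbcc with pumping length p = 4:

One valid decomposition:
- u = 'a'
- v = 'a'
- x = 'bb'
- y = 'c'
- z = 'c'

Verification:
- uvxyz = 'a' + 'a' + 'bb' + 'c' + 'c' = aabbcc ✓
- |vxy| = |'abbc'| = 4 ≤ 4 ✓
- |vy| = |'ac'| = 2 > 0 ✓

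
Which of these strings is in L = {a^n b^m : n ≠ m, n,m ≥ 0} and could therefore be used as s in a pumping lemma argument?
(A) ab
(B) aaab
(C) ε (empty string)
(B) aaab

The pumping lemma is applied to a string s that lies in L, so first check membership of each option:
- (A) ab = a^1 b^1 has n = m = 1, so it is not in L ✗
- (B) aaab = a^3 b^1 with 3 ≠ 1, so it is in L ✓
- (C) ε = a^0 b^0 has n = m = 0, so it is not in L ✗

Only (B) aaab is in L, so it is the only candidate that could play the role of s.
(In a complete proof one picks s in terms of the pumping length p so that |s| ≥ p is guaranteed; a fixed string like aaab illustrates the shape of such an s.)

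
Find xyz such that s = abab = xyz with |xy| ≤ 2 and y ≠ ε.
x = '', y = 'ab', z = 'ab'

For s = abab and p = 2, one valid decomposition is:
- x = '' (length 0)
- y = 'ab' (length 2)
- z = 'ab' (length 2)

Verification:
- xyz = '' + 'ab' + 'ab' = abab ✓
- |xy| = 2 ≤ 2 ✓
- |y| = 2 > 0 ✓

All pumping lemma constraints are satisfied.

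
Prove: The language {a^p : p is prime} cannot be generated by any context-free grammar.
Assume for contradiction that L is context-free, and let p ≥ 1 be the pumping length given by the pumping lemma for CFLs.
Choose a prime q with q ≥ p and let s = a^q. Then s ∈ L and |s| = q ≥ p.
By the CFL pumping lemma, s = uvxyz for some u, v, x, y, z with |vxy| ≤ p, |vy| ≥ 1, and uv^i xy^i z ∈ L for every i ≥ 0.
All symbols are a's, so only lengths matter: let k = |vy|, with 1 ≤ k ≤ p. Then |uv^i xy^i z| = q + (i − 1)k.

Take i = q + 1: the length is q + qk = q(k + 1).
Both factors satisfy q ≥ 2 and k + 1 ≥ 2, so q(k + 1) is composite and uv^(q+1) xy^(q+1) z ∉ L.

This contradicts the CFL pumping lemma, which requires uv^i xy^i z ∈ L for all i ≥ 0.
Hence L = {a^p : p is prime} is not context-free. ∎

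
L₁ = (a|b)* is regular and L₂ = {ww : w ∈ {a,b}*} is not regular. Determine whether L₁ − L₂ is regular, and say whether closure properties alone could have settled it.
No — L₁ − L₂ is not regular.

L₁ − L₂ is the complement of {ww} within {a,b}*. If it were regular, its complement {ww} would be regular as well (regular languages are closed under complement) — contradiction. So L₁ − L₂ is not regular.

Note that the bare facts "L₁ regular, L₂ non-regular" do not settle the question by themselves: the closure of regular languages under ∪, ∩, complement and difference applies only when BOTH operands are regular. With a non-regular operand the result can come out regular or non-regular depending on the specific languages, so one has to work out L₁ − L₂ for this particular pair, as above.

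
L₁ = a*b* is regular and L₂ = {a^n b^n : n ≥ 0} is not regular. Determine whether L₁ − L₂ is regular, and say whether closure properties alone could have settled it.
No — L₁ − L₂ is not regular.

a*b* − {a^n b^n} = {a^n b^m : n ≠ m}. If this were regular, then its complement intersected with a*b*, namely {a^n b^n : n ≥ 0}, would be regular too (closure under complement and intersection) — contradiction. So L₁ − L₂ is not regular.

Note that the bare facts "L₁ regular, L₂ non-regular" do not settle the question by themselves: the closure of regular languages under ∪, ∩, complement and difference applies only when BOTH operands are regular. With a non-regular operand the result can come out regular or non-regular depending on the specific languages, so one has to work out L₁ − L₂ for this particular pair, as above.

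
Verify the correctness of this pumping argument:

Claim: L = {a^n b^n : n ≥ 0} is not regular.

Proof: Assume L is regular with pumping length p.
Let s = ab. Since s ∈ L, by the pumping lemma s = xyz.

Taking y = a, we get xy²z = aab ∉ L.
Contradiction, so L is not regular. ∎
The proof is INCORRECT.

Error: The string s = ab may be shorter than p.
The pumping lemma only applies to strings with |s| ≥ p, and p is not under our control.
We must choose s in terms of p, e.g. s = a^p b^p, to ensure |s| ≥ p.
(The proof also fixes one particular y; a valid argument must handle every decomposition with |xy| ≤ p and |y| ≥ 1 — for s = a^p b^p this forces y = a^k, and then xy²z = a^(p+k) b^p ∉ L.)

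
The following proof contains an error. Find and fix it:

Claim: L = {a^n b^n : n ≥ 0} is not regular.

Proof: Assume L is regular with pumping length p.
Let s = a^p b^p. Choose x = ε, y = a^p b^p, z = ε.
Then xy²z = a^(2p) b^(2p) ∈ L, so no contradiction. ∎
Error: The decomposition violates |xy| ≤ p. With y = a^p b^p, |xy| = |y| = 2p > p. (The proof also miscomputes xy²z, which would be a^p b^p a^p b^p rather than a^(2p) b^(2p), and it wrongly treats one harmless decomposition as settling the matter — the prover does not get to choose the decomposition.)

Correction: The pumping lemma requires |xy| ≤ p, and the argument must handle every decomposition satisfying |xy| ≤ p, |y| ≥ 1. Since s starts with p a's, any such y consists only of a's, say y = a^k with k ≥ 1. Then xy²z = a^(p+k) b^p has unequal numbers of a's and b's, so xy²z ∉ L — the required contradiction.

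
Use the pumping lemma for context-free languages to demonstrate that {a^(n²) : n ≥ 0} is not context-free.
Assume for contradiction that L is context-free, and let p ≥ 1 be the pumping length given by the pumping lemma for CFLs.
Choose s = a^(p²). Then s ∈ L and |s| = p² ≥ p.
By the CFL pumping lemma, s = uvxyz for some u, v, x, y, z with |vxy| ≤ p, |vy| ≥ 1, and uv^i xy^i z ∈ L for every i ≥ 0.
All symbols are a's, so only lengths matter: let k = |vy|, with 1 ≤ k ≤ |vxy| ≤ p.

Take i = 2: |uv²xy²z| = p² + k, and p² < p² + k ≤ p² + p < (p + 1)².
So the length lies strictly between consecutive squares and is not a perfect square; uv²xy²z ∉ L.

This contradicts the CFL pumping lemma, which requires uv^i xy^i z ∈ L for all i ≥ 0.
Hence L = {a^(n²) : n ≥ 0} is not context-free. ∎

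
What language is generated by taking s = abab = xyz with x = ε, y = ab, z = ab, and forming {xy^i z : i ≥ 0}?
{xy^i z : i ≥ 0} = {(ab)^(i+1) : i ≥ 0} = {ab, abab, ababab, ...}

With x = ε, y = ab, z = ab: Pumping 'ab' gives strings of alternating a's and b's.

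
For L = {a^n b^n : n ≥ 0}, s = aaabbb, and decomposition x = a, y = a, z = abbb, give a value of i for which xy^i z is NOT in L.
i = 3

xy³z = a · aaa · abbb = aaaaabbb; aaaaabbb has 5 a's and 3 b's; 5 ≠ 3, so it is not in L.
(Other choices also work, e.g. i = 0, 2; only i = 1 is guaranteed to stay in L since xy¹z = s.)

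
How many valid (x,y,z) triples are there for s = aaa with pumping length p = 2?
3

For s = 'aaa' with pumping length p = 2:

Constraints: |xy| ≤ 2, |y| > 0

Valid decompositions (|xy| ≤ p, |y| ≥ 1):
  • x='', y='a', z='aa'
  • x='a', y='a', z='a'
  • x='', y='aa', z='a'

Total count: 3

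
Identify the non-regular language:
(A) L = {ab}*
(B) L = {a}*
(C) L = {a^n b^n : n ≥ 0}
(C) {a^n b^n : n ≥ 0}

(C) L = {a^n b^n : n ≥ 0} is NOT regular.

The pumping lemma can be used to prove this:
After pumping, the number of a's and b's become unequal

The other languages are regular because they can be recognized by finite automata.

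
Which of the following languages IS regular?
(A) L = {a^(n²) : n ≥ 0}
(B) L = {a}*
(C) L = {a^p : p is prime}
(B) {a}*

(B) L = {a}* is regular.

This can be recognized by a finite automaton (DFA/NFA).
Regular expressions like {a}* define regular languages.

The other choices are not regular:
- {a^p : p is prime}: After pumping, the length becomes composite
- {a^(n²) : n ≥ 0}: After pumping, length is no longer a perfect square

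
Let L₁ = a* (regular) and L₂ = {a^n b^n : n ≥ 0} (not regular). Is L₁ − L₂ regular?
Yes — L₁ − L₂ is regular.

The only string of a* that lies in {a^n b^n} is ε, so L₁ − L₂ = a* − {ε} = a⁺ = aa*, which is regular.

Note that the bare facts "L₁ regular, L₂ non-regular" do not settle the question by themselves: the closure of regular languages under ∪, ∩, complement and difference applies only when BOTH operands are regular. With a non-regular operand the result can come out regular or non-regular depending on the specific languages, so one has to work out L₁ − L₂ for this particular pair, as above.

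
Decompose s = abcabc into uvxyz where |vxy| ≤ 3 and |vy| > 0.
u='ab', v='c', x='a', y='b', z='c'

For s = abcabc with pumping length p = 3:

One valid decomposition:
- u = 'ab'
- v = 'c'
- x = 'a'
- y = 'b'
- z = 'c'

Verification:
- uvxyz = 'ab' + 'c' + 'a' + 'b' + 'c' = abcabc ✓
- |vxy| = |'cab'| = 3 ≤ 3 ✓
- |vy| = |'cb'| = 2 > 0 ✓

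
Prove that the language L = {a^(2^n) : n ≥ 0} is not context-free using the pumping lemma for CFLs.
Assume for contradiction that L is context-free, and let p ≥ 1 be the pumping length given by the pumping lemma for CFLs.
Choose s = a^(2^p). Then s ∈ L and |s| = 2^p ≥ p.
By the CFL pumping lemma, s = uvxyz for some u, v, x, y, z with |vxy| ≤ p, |vy| ≥ 1, and uv^i xy^i z ∈ L for every i ≥ 0.
All symbols are a's, so only lengths matter: let k = |vy|, with 1 ≤ k ≤ |vxy| ≤ p < 2^p.

Take i = 2: |uv²xy²z| = 2^p + k, and 2^p < 2^p + k < 2^p + 2^p = 2^(p+1).
So the length lies strictly between consecutive powers of two and is not a power of 2; uv²xy²z ∉ L.

This contradicts the CFL pumping lemma, which requires uv^i xy^i z ∈ L for all i ≥ 0.
Hence L = {a^(2^n) : n ≥ 0} is not context-free. ∎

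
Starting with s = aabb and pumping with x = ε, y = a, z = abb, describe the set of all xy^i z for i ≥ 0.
{xy^i z : i ≥ 0} = {a^(i+1) b^2 : i ≥ 0} = {abb, aabb, aaabb, ...}

With x = ε, y = a, z = abb: Starting with aabb and pumping the first 'a' (z = abb keeps the second 'a'), we get strings with i+1 a's followed by 2 b's for i = 0, 1, 2, ...; note bb is not produced because z always contributes one a.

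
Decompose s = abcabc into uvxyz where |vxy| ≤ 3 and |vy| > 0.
u='ab', v='c', x='a', y='b', z='c'

For s = abcabc with pumping length p = 3:

One valid decomposition:
- u = 'ab'
- v = 'c'
- x = 'a'
- y = 'b'
- z = 'c'

Verification:
- uvxyz = 'ab' + 'c' + 'a' + 'b' + 'c' = abcabc ✓
- |vxy| = |'cab'| = 3 ≤ 3 ✓
- |vy| = |'cb'| = 2 > 0 ✓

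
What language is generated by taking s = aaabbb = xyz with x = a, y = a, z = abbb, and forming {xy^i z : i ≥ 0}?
{xy^i z : i ≥ 0} = {a^(2+i) b^3 : i ≥ 0} = {aabbb, aaabbb, aaaabbb, ...}

With x = a, y = a, z = abbb: Starting with aaabbb and pumping the second 'a', we get strings with 2+i a's followed by 3 b's for i = 0, 1, 2, ...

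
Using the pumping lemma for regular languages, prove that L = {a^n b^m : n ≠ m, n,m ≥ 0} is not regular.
Assume for contradiction that L is regular, and let p ≥ 1 be the pumping length given by the pumping lemma.
Choose s = a^p b^(p + p!). Then s ∈ L because p ≠ p + p! (as p! ≥ 1), and |s| ≥ p.
By the pumping lemma, s = xyz for some x, y, z with |xy| ≤ p, |y| ≥ 1, and xy^i z ∈ L for every i ≥ 0.
Since |xy| ≤ p and the first p symbols of s are all a's, y = a^k for some k with 1 ≤ k ≤ p.
For every i ≥ 0, xy^i z = a^(p + (i − 1)k) b^(p + p!).

Because 1 ≤ k ≤ p, k divides p!. Let t = p!/k (a positive integer) and take i = t + 1.
Then the number of a's is p + tk = p + p!, which equals the number of b's.
So xy^(t+1) z = a^(p + p!) b^(p + p!) has equally many a's and b's and is NOT in L.

This contradicts the pumping lemma, which requires xy^i z ∈ L for all i ≥ 0.
Hence L = {a^n b^m : n ≠ m, n,m ≥ 0} is not regular. ∎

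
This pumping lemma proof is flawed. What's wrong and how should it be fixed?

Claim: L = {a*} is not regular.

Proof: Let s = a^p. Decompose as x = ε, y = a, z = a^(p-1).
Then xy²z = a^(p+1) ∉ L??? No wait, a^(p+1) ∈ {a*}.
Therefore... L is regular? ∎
Error: The proof attempts to show a*  is not regular, but a* IS regular!

Correction: a* is a regular language (recognized by a simple DFA with one accepting state and self-loop on 'a'). The pumping lemma can only prove non-regularity, not regularity. For regular languages, pumping always works.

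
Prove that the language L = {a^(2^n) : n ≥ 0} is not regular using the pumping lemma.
Assume for contradiction that L is regular, and let p ≥ 1 be the pumping length given by the pumping lemma.
Choose s = a^(2^p). Then s ∈ L and |s| = 2^p ≥ p.
By the pumping lemma, s = xyz for some x, y, z with |xy| ≤ p, |y| ≥ 1, and xy^i z ∈ L for every i ≥ 0.
Here y = a^k for some k with 1 ≤ k ≤ |xy| ≤ p, and p < 2^p.

Take i = 2: |xy²z| = 2^p + k.
Now 2^p < 2^p + k ≤ 2^p + p < 2^p + 2^p = 2^(p+1).
So |xy²z| lies strictly between the consecutive powers of two 2^p and 2^(p+1), hence is not a power of 2, and xy²z ∉ L.

This contradicts the pumping lemma, which requires xy^i z ∈ L for all i ≥ 0.
Hence L = {a^(2^n) : n ≥ 0} is not regular. ∎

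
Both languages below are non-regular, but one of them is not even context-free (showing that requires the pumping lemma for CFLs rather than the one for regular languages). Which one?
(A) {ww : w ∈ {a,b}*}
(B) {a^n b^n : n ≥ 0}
(A) {ww : w ∈ {a,b}*}

(A) {ww : w ∈ {a,b}*} requires the CFL pumping lemma.

- {a^n b^n : n ≥ 0} is context-free (but not regular)
  • Can be shown non-regular with the regular pumping lemma
  • After pumping, the number of a's and b's become unequal

- {ww : w ∈ {a,b}*} is NOT context-free
  • Requires the CFL pumping lemma to prove
  • Even a PDA cannot compare two arbitrary halves symbol by symbol; CFL pumping on a^p b^p a^p b^p fails

The CFL pumping lemma is "stronger" in that it can prove non-membership
in the larger class of context-free languages.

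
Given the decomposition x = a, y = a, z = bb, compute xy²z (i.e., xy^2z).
aaabb

Given x = 'a', y = 'a', z = 'bb' and i = 2:

xy^2z = x + y·y·...·y (2 times) + z
       = 'a' + 'a'^2 + 'bb'
       = 'a' + 'aa' + 'bb'
       = 'aaabb'

The pumped string is 'aaabb' with length 5.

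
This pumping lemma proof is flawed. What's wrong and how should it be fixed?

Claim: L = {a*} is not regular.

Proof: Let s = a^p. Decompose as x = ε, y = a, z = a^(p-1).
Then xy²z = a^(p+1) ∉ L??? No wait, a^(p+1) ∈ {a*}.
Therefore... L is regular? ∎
Error: The proof attempts to show a*  is not regular, but a* IS regular!

Correction: a* is a regular language (recognized by a simple DFA with one accepting state and self-loop on 'a'). The pumping lemma can only prove non-regularity, not regularity. For regular languages, pumping always works.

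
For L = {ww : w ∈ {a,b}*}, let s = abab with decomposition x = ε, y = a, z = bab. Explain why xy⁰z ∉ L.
xy⁰z = bab ∉ L

Pumping with i = 0 replaces y = a by y⁰ = ε:
- Original: s = xyz = abab; abab splits into halves ab · ab, which are equal, so it is in L (w = ab)
- Pumped: xy⁰z = ε · ε · bab = bab
- bab has odd length 3, so it cannot be written as ww and is not in L

The pumping lemma would require xy⁰z ∈ L, so this decomposition yields a contradiction.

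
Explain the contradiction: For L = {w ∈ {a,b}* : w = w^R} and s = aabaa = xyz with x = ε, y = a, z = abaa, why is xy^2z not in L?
xy²z = aaabaa ∉ L

Pumping with i = 2 replaces y = a by y² = aa:
- Original: s = xyz = aabaa; aabaa reversed is aabaa, the same string, so it is a palindrome and is in L
- Pumped: xy²z = ε · aa · abaa = aaabaa
- aaabaa reversed is aabaaa ≠ aaabaa, so it is not a palindrome and is not in L

The pumping lemma would require xy²z ∈ L, so this decomposition yields a contradiction.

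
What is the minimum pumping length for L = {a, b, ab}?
p = 3

For a finite language L, the pumping lemma holds vacuously if p > max|s| for s ∈ L.

The longest string in L = {a, b, ab} has length 2.
If p = 3, then no string s ∈ L has |s| ≥ p, so the condition is vacuously true.

The minimum pumping length is p = 3.

Why no smaller p works: for any p ≤ 2, the longest string s ∈ L has |s| = 2 ≥ p, so it would
have to be pumpable; but pumping up (i = 2, 3, ...) produces ever longer strings, which cannot all lie in the
finite language L. So the pumping property fails for every p ≤ 2.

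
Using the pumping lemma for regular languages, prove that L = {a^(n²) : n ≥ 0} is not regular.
Assume for contradiction that L is regular, and let p ≥ 1 be the pumping length given by the pumping lemma.
Choose s = a^(p²). Then s ∈ L and |s| = p² ≥ p.
By the pumping lemma, s = xyz for some x, y, z with |xy| ≤ p, |y| ≥ 1, and xy^i z ∈ L for every i ≥ 0.
Here y = a^k for some k with 1 ≤ k ≤ |xy| ≤ p.

Take i = 2: |xy²z| = p² + k.
Now p² < p² + k ≤ p² + p < p² + 2p + 1 = (p + 1)².
So |xy²z| lies strictly between the consecutive squares p² and (p + 1)², hence is not a perfect square, and xy²z ∉ L.

This contradicts the pumping lemma, which requires xy^i z ∈ L for all i ≥ 0.
Hence L = {a^(n²) : n ≥ 0} is not regular. ∎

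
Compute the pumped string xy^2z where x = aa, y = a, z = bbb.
aaaabbb

Given x = 'aa', y = 'a', z = 'bbb' and i = 2:

xy^2z = x + y·y·...·y (2 times) + z
       = 'aa' + 'a'^2 + 'bbb'
       = 'aa' + 'aa' + 'bbb'
       = 'aaaabbb'

The pumped string is 'aaaabbb' with length 7.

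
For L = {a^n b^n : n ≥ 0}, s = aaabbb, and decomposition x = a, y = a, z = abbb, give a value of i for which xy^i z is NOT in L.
i = 2

xy²z = a · aa · abbb = aaaabbb; aaaabbb has 4 a's and 3 b's; 4 ≠ 3, so it is not in L.
(Other choices also work, e.g. i = 0, 3; only i = 1 is guaranteed to stay in L since xy¹z = s.)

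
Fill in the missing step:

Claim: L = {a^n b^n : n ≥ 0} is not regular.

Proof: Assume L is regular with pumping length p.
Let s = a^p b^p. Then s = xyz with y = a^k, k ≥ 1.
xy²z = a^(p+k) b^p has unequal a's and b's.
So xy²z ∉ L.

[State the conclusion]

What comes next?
This contradicts the pumping lemma for regular languages,
which guarantees xy^i z ∈ L for all i ≥ 0.

Since our assumption that L is regular leads to a contradiction,
we conclude that L = {a^n b^n : n ≥ 0} is NOT regular. ∎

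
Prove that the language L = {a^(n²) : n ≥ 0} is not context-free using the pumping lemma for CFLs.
Assume for contradiction that L is context-free, and let p ≥ 1 be the pumping length given by the pumping lemma for CFLs.
Choose s = a^(p²). Then s ∈ L and |s| = p² ≥ p.
By the CFL pumping lemma, s = uvxyz for some u, v, x, y, z with |vxy| ≤ p, |vy| ≥ 1, and uv^i xy^i z ∈ L for every i ≥ 0.
All symbols are a's, so only lengths matter: let k = |vy|, with 1 ≤ k ≤ |vxy| ≤ p.

Take i = 2: |uv²xy²z| = p² + k, and p² < p² + k ≤ p² + p < (p + 1)².
So the length lies strictly between consecutive squares and is not a perfect square; uv²xy²z ∉ L.

This contradicts the CFL pumping lemma, which requires uv^i xy^i z ∈ L for all i ≥ 0.
Hence L = {a^(n²) : n ≥ 0} is not context-free. ∎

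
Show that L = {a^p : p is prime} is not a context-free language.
Assume for contradiction that L is context-free, and let p ≥ 1 be the pumping length given by the pumping lemma for CFLs.
Choose a prime q with q ≥ p and let s = a^q. Then s ∈ L and |s| = q ≥ p.
By the CFL pumping lemma, s = uvxyz for some u, v, x, y, z with |vxy| ≤ p, |vy| ≥ 1, and uv^i xy^i z ∈ L for every i ≥ 0.
All symbols are a's, so only lengths matter: let k = |vy|, with 1 ≤ k ≤ p. Then |uv^i xy^i z| = q + (i − 1)k.

Take i = q + 1: the length is q + qk = q(k + 1).
Both factors satisfy q ≥ 2 and k + 1 ≥ 2, so q(k + 1) is composite and uv^(q+1) xy^(q+1) z ∉ L.

This contradicts the CFL pumping lemma, which requires uv^i xy^i z ∈ L for all i ≥ 0.
Hence L = {a^p : p is prime} is not context-free. ∎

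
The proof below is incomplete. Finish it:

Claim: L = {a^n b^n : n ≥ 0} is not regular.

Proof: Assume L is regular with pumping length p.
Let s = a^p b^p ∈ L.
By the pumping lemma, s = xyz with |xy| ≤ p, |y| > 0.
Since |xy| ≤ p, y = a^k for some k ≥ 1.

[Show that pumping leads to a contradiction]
Consider xy²z = a^(p+k) b^p.

Since k ≥ 1, we have p + k > p.
So xy²z has more a's than b's: (p+k) a's vs p b's.
This means xy²z ∉ L because a^n b^n requires equal counts.

This contradicts the pumping lemma which states xy²z ∈ L.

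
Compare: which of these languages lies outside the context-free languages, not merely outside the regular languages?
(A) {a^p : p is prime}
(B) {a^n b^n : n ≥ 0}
(A) {a^p : p is prime}

(A) {a^p : p is prime} requires the CFL pumping lemma.

- {a^n b^n : n ≥ 0} is context-free (but not regular)
  • Can be shown non-regular with the regular pumping lemma
  • After pumping, the number of a's and b's become unequal

- {a^p : p is prime} is NOT context-free
  • Requires the CFL pumping lemma to prove
  • The CFL pumping lemma also fails because prime gaps are unbounded

The CFL pumping lemma is "stronger" in that it can prove non-membership
in the larger class of context-free languages.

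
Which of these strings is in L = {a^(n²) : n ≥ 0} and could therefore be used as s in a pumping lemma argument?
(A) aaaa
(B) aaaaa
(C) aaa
(A) aaaa

The pumping lemma is applied to a string s that lies in L, so first check membership of each option:
- (A) aaaa has length 4 = 2², a perfect square, so it is in L ✓
- (B) aaaaa has length 5, strictly between 2² = 4 and 3² = 9, so it is not in L ✗
- (C) aaa has length 3, strictly between 1² = 1 and 2² = 4, so it is not in L ✗

Only (A) aaaa is in L, so it is the only candidate that could play the role of s.
(In a complete proof one picks s in terms of the pumping length p so that |s| ≥ p is guaranteed; a fixed string like aaaa illustrates the shape of such an s.)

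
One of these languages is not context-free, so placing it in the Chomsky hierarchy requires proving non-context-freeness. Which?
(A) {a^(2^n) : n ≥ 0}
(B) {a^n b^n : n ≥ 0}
(A) {a^(2^n) : n ≥ 0}

(A) {a^(2^n) : n ≥ 0} requires the CFL pumping lemma.

- {a^n b^n : n ≥ 0} is context-free (but not regular)
  • Can be shown non-regular with the regular pumping lemma
  • After pumping, the number of a's and b's become unequal

- {a^(2^n) : n ≥ 0} is NOT context-free
  • Requires the CFL pumping lemma to prove
  • Gaps between powers of 2 grow exponentially

The CFL pumping lemma is "stronger" in that it can prove non-membership
in the larger class of context-free languages.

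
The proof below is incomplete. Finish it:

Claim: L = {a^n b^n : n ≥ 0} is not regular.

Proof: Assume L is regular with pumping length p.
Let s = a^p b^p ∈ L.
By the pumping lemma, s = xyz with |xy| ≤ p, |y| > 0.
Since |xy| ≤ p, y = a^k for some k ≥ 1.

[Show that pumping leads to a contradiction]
Consider xy²z = a^(p+k) b^p.

Since k ≥ 1, we have p + k > p.
So xy²z has more a's than b's: (p+k) a's vs p b's.
This means xy²z ∉ L because a^n b^n requires equal counts.

This contradicts the pumping lemma which states xy²z ∈ L.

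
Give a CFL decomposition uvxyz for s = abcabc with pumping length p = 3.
u='ab', v='c', x='a', y='b', z='c'

For s = abcabc with pumping length p = 3:

One valid decomposition:
- u = 'ab'
- v = 'c'
- x = 'a'
- y = 'b'
- z = 'c'

Verification:
- uvxyz = 'ab' + 'c' + 'a' + 'b' + 'c' = abcabc ✓
- |vxy| = |'cab'| = 3 ≤ 3 ✓
- |vy| = |'cb'| = 2 > 0 ✓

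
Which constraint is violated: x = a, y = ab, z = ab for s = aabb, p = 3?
Violated: xyz = s

The decomposition x = a, y = ab, z = ab for s = aabb with p = 3
violates the constraint: xyz = s

xyz = 'a' + 'ab' + 'ab' = 'aabab' ≠ 'aabb' = s. The decomposition doesn't reconstruct s.

Pumping lemma constraints:
1. xyz = s (decomposition is valid)
2. |xy| ≤ p
3. |y| > 0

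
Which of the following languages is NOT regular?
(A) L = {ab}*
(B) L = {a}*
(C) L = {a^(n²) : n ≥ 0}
(C) {a^(n²) : n ≥ 0}

(C) L = {a^(n²) : n ≥ 0} is NOT regular.

The pumping lemma can be used to prove this:
After pumping, length is no longer a perfect square

The other languages are regular because they can be recognized by finite automata.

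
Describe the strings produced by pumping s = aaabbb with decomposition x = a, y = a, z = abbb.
{xy^i z : i ≥ 0} = {a^(2+i) b^3 : i ≥ 0} = {aabbb, aaabbb, aaaabbb, ...}

With x = a, y = a, z = abbb: Starting with aaabbb and pumping the second 'a', we get strings with 2+i a's followed by 3 b's for i = 0, 1, 2, ...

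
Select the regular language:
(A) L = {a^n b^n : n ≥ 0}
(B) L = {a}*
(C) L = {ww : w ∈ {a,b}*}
(B) {a}*

(B) L = {a}* is regular.

This can be recognized by a finite automaton (DFA/NFA).
Regular expressions like {a}* define regular languages.

The other choices are not regular:
- {ww : w ∈ {a,b}*}: After pumping, the two halves no longer match
- {a^n b^n : n ≥ 0}: After pumping, the number of a's and b's become unequal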